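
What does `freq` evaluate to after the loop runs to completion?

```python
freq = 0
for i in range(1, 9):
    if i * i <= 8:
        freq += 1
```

Let's trace through this code step by step.

Initialize: freq = 0
Entering loop: for i in range(1, 9):
After iteration 1: i = 1, freq = 1
After iteration 2: i = 2, freq = 2
After iteration 3: i = 3, freq = 2
After iteration 4: i = 4, freq = 2
After iteration 5: i = 5, freq = 2
After iteration 6: i = 6, freq = 2
After iteration 7: i = 7, freq = 2
After iteration 8: i = 8, freq = 2
Loop ends.

Final answer: 2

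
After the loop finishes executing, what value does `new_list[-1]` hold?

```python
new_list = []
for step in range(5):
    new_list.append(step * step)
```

Let's trace through this code step by step.

Initialize: new_list = []
Entering loop: for step in range(5):
After iteration 1: step = 0, new_list = [0]
After iteration 2: step = 1, new_list = [0, 1]
After iteration 3: step = 2, new_list = [0, 1, 4]
After iteration 4: step = 3, new_list = [0, 1, 4, 9]
After iteration 5: step = 4, new_list = [0, 1, 4, 9, 16]
Loop ends.
new_list[-1] = 16

Final answer: 16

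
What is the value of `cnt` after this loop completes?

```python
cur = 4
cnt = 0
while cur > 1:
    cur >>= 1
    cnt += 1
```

Let's trace through this code step by step.

Initialize: cur = 4
Initialize: cnt = 0
Entering loop: while cur > 1:
After iteration 1: cur = 2, cnt = 1
After iteration 2: cur = 1, cnt = 2
Loop ends.

Final answer: 2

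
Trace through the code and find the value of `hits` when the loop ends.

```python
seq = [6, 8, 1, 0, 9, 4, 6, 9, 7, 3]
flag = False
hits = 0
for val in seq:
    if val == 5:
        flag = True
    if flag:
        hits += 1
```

Let's trace through this code step by step.

Initialize: seq = [6, 8, 1, 0, 9, 4, 6, 9, 7, 3]
Initialize: flag = False
Initialize: hits = 0
Entering loop: for val in seq:
After iteration 1: val = 6, hits = 0
After iteration 2: val = 8, hits = 0
After iteration 3: val = 1, hits = 0
After iteration 4: val = 0, hits = 0
After iteration 5: val = 9, hits = 0
After iteration 6: val = 4, hits = 0
After iteration 7: val = 6, hits = 0
After iteration 8: val = 9, hits = 0
After iteration 9: val = 7, hits = 0
After iteration 10: val = 3, hits = 0
Loop ends.

Final answer: 0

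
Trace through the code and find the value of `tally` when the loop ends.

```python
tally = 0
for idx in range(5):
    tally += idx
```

Let's trace through this code step by step.

Initialize: tally = 0
Entering loop: for idx in range(5):
After iteration 1: idx = 0, tally = 0
After iteration 2: idx = 1, tally = 1
After iteration 3: idx = 2, tally = 3
After iteration 4: idx = 3, tally = 6
After iteration 5: idx = 4, tally = 10
Loop ends.

Final answer: 10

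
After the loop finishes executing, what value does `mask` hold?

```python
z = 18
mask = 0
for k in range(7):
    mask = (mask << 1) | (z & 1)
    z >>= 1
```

Let's trace through this code step by step.

Initialize: z = 18
Initialize: mask = 0
Entering loop: for k in range(7):
After iteration 1: k = 0, z = 9, mask = 0
After iteration 2: k = 1, z = 4, mask = 1
After iteration 3: k = 2, z = 2, mask = 2
After iteration 4: k = 3, z = 1, mask = 4
After iteration 5: k = 4, z = 0, mask = 9
After iteration 6: k = 5, z = 0, mask = 18
After iteration 7: k = 6, z = 0, mask = 36
Loop ends.

Final answer: 36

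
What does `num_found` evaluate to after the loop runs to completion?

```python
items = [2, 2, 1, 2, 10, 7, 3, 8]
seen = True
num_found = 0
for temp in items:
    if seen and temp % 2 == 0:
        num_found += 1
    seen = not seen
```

Let's trace through this code step by step.

Initialize: items = [2, 2, 1, 2, 10, 7, 3, 8]
Initialize: seen = True
Initialize: num_found = 0
Entering loop: for temp in items:
After iteration 1: temp = 2, seen = False, num_found = 1
After iteration 2: temp = 2, seen = True, num_found = 1
After iteration 3: temp = 1, seen = False, num_found = 1
After iteration 4: temp = 2, seen = True, num_found = 1
After iteration 5: temp = 10, seen = False, num_found = 2
After iteration 6: temp = 7, seen = True, num_found = 2
After iteration 7: temp = 3, seen = False, num_found = 2
After iteration 8: temp = 8, seen = True, num_found = 2
Loop ends.

Final answer: 2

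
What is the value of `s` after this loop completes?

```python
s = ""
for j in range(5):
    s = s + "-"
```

Let's trace through this code step by step.

Initialize: s = ''
Entering loop: for j in range(5):
After iteration 1: j = 0, s = '-'
After iteration 2: j = 1, s = '--'
After iteration 3: j = 2, s = '---'
After iteration 4: j = 3, s = '----'
After iteration 5: j = 4, s = '-----'
Loop ends.

Final answer: '-----'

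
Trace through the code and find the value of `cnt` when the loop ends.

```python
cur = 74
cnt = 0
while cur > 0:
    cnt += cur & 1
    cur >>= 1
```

Let's trace through this code step by step.

Initialize: cur = 74
Initialize: cnt = 0
Entering loop: while cur > 0:
After iteration 1: cur = 37, cnt = 0
After iteration 2: cur = 18, cnt = 1
After iteration 3: cur = 9, cnt = 1
After iteration 4: cur = 4, cnt = 2
After iteration 5: cur = 2, cnt = 2
After iteration 6: cur = 1, cnt = 2
After iteration 7: cur = 0, cnt = 3
Loop ends.

Final answer: 3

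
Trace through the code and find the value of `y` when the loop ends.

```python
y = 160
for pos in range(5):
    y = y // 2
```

Let's trace through this code step by step.

Initialize: y = 160
Entering loop: for pos in range(5):
After iteration 1: pos = 0, y = 80
After iteration 2: pos = 1, y = 40
After iteration 3: pos = 2, y = 20
After iteration 4: pos = 3, y = 10
After iteration 5: pos = 4, y = 5
Loop ends.

Final answer: 5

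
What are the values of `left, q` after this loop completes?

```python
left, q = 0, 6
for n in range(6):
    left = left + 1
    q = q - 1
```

Let's trace through this code step by step.

Initialize: left = 0
Initialize: q = 6
Entering loop: for n in range(6):
After iteration 1: n = 0, left = 1, q = 5
After iteration 2: n = 1, left = 2, q = 4
After iteration 3: n = 2, left = 3, q = 3
After iteration 4: n = 3, left = 4, q = 2
After iteration 5: n = 4, left = 5, q = 1
After iteration 6: n = 5, left = 6, q = 0
Loop ends.

Final answer: 6, 0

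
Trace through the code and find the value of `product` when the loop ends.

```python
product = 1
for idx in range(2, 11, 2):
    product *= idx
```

Let's trace through this code step by step.

Initialize: product = 1
Entering loop: for idx in range(2, 11, 2):
After iteration 1: idx = 2, product = 2
After iteration 2: idx = 4, product = 8
After iteration 3: idx = 6, product = 48
After iteration 4: idx = 8, product = 384
After iteration 5: idx = 10, product = 3840
Loop ends.

Final answer: 3840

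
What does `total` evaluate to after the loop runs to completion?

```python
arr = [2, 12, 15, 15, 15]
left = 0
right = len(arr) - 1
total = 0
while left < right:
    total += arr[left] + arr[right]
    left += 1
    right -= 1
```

Let's trace through this code step by step.

Initialize: arr = [2, 12, 15, 15, 15]
Initialize: left = 0
Initialize: right = 4
Initialize: total = 0
Entering loop: while left < right:
After iteration 1: left = 1, right = 3, total = 17
After iteration 2: left = 2, right = 2, total = 44
Loop ends.

Final answer: 44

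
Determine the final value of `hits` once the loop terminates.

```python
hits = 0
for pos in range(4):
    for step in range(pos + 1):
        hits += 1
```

Let's trace through this code step by step.

Initialize: hits = 0
Entering loop: for pos in range(4):
After iteration 1: pos = 0, hits = 1, step = 0
After iteration 2: pos = 1, hits = 3, step = 1
After iteration 3: pos = 2, hits = 6, step = 2
After iteration 4: pos = 3, hits = 10, step = 3
Loop ends.

Final answer: 10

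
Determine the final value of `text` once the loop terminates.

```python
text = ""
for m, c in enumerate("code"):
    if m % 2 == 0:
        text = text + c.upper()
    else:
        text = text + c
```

Let's trace through this code step by step.

Initialize: text = ''
Entering loop: for m, c in enumerate("code"):
After iteration 1: m = 0, c = 'c', text = 'C'
After iteration 2: m = 1, c = 'o', text = 'Co'
After iteration 3: m = 2, c = 'd', text = 'CoD'
After iteration 4: m = 3, c = 'e', text = 'CoDe'
Loop ends.

Final answer: 'CoDe'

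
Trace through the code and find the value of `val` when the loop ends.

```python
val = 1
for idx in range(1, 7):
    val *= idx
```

Let's trace through this code step by step.

Initialize: val = 1
Entering loop: for idx in range(1, 7):
After iteration 1: idx = 1, val = 1
After iteration 2: idx = 2, val = 2
After iteration 3: idx = 3, val = 6
After iteration 4: idx = 4, val = 24
After iteration 5: idx = 5, val = 120
After iteration 6: idx = 6, val = 720
Loop ends.

Final answer: 720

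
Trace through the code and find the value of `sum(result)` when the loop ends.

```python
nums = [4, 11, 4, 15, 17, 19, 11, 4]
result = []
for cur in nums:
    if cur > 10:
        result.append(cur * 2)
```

Let's trace through this code step by step.

Initialize: nums = [4, 11, 4, 15, 17, 19, 11, 4]
Initialize: result = []
Entering loop: for cur in nums:
After iteration 1: cur = 4, result = []
After iteration 2: cur = 11, result = [22]
After iteration 3: cur = 4, result = [22]
After iteration 4: cur = 15, result = [22, 30]
After iteration 5: cur = 17, result = [22, 30, 34]
After iteration 6: cur = 19, result = [22, 30, 34, 38]
After iteration 7: cur = 11, result = [22, 30, 34, 38, 22]
After iteration 8: cur = 4, result = [22, 30, 34, 38, 22]
Loop ends.
sum(result) = 146

Final answer: 146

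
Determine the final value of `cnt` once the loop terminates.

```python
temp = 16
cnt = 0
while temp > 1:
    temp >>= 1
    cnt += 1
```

Let's trace through this code step by step.

Initialize: temp = 16
Initialize: cnt = 0
Entering loop: while temp > 1:
After iteration 1: temp = 8, cnt = 1
After iteration 2: temp = 4, cnt = 2
After iteration 3: temp = 2, cnt = 3
After iteration 4: temp = 1, cnt = 4
Loop ends.

Final answer: 4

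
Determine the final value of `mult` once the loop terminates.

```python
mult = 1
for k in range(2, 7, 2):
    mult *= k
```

Let's trace through this code step by step.

Initialize: mult = 1
Entering loop: for k in range(2, 7, 2):
After iteration 1: k = 2, mult = 2
After iteration 2: k = 4, mult = 8
After iteration 3: k = 6, mult = 48
Loop ends.

Final answer: 48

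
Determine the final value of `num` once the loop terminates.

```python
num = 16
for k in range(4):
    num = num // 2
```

Let's trace through this code step by step.

Initialize: num = 16
Entering loop: for k in range(4):
After iteration 1: k = 0, num = 8
After iteration 2: k = 1, num = 4
After iteration 3: k = 2, num = 2
After iteration 4: k = 3, num = 1
Loop ends.

Final answer: 1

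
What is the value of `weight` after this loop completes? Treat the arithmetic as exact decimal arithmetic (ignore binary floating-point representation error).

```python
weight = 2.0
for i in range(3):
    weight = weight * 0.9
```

Let's trace through this code step by step.

Initialize: weight = 2.0
Entering loop: for i in range(3):
After iteration 1: i = 0, weight = 1.8
After iteration 2: i = 1, weight = 1.62
After iteration 3: i = 2, weight = 1.458
Loop ends.

Final answer: 1.458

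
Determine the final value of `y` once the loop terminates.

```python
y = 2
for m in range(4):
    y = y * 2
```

Let's trace through this code step by step.

Initialize: y = 2
Entering loop: for m in range(4):
After iteration 1: m = 0, y = 4
After iteration 2: m = 1, y = 8
After iteration 3: m = 2, y = 16
After iteration 4: m = 3, y = 32
Loop ends.

Final answer: 32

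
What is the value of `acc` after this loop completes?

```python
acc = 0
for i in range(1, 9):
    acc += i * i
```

Let's trace through this code step by step.

Initialize: acc = 0
Entering loop: for i in range(1, 9):
After iteration 1: i = 1, acc = 1
After iteration 2: i = 2, acc = 5
After iteration 3: i = 3, acc = 14
After iteration 4: i = 4, acc = 30
After iteration 5: i = 5, acc = 55
After iteration 6: i = 6, acc = 91
After iteration 7: i = 7, acc = 140
After iteration 8: i = 8, acc = 204
Loop ends.

Final answer: 204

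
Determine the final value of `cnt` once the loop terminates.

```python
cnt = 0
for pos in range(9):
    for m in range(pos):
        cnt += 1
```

Let's trace through this code step by step.

Initialize: cnt = 0
Entering loop: for pos in range(9):
After iteration 1: pos = 0, cnt = 0
After iteration 2: pos = 1, cnt = 1, m = 0
After iteration 3: pos = 2, cnt = 3, m = 1
After iteration 4: pos = 3, cnt = 6, m = 2
After iteration 5: pos = 4, cnt = 10, m = 3
After iteration 6: pos = 5, cnt = 15, m = 4
After iteration 7: pos = 6, cnt = 21, m = 5
After iteration 8: pos = 7, cnt = 28, m = 6
After iteration 9: pos = 8, cnt = 36, m = 7
Loop ends.

Final answer: 36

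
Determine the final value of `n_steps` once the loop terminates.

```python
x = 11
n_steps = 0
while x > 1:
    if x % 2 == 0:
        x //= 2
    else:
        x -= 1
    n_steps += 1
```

Let's trace through this code step by step.

Initialize: x = 11
Initialize: n_steps = 0
Entering loop: while x > 1:
After iteration 1: x = 10, n_steps = 1
After iteration 2: x = 5, n_steps = 2
After iteration 3: x = 4, n_steps = 3
After iteration 4: x = 2, n_steps = 4
After iteration 5: x = 1, n_steps = 5
Loop ends.

Final answer: 5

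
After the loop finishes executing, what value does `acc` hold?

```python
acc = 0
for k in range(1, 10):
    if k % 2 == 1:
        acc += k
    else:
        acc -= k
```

Let's trace through this code step by step.

Initialize: acc = 0
Entering loop: for k in range(1, 10):
After iteration 1: k = 1, acc = 1
After iteration 2: k = 2, acc = -1
After iteration 3: k = 3, acc = 2
After iteration 4: k = 4, acc = -2
After iteration 5: k = 5, acc = 3
After iteration 6: k = 6, acc = -3
After iteration 7: k = 7, acc = 4
After iteration 8: k = 8, acc = -4
After iteration 9: k = 9, acc = 5
Loop ends.

Final answer: 5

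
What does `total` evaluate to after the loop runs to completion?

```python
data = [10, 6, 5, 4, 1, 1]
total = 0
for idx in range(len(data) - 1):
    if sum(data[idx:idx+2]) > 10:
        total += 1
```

Let's trace through this code step by step.

Initialize: data = [10, 6, 5, 4, 1, 1]
Initialize: total = 0
Entering loop: for idx in range(len(data) - 1):
After iteration 1: idx = 0, total = 1
After iteration 2: idx = 1, total = 2
After iteration 3: idx = 2, total = 2
After iteration 4: idx = 3, total = 2
After iteration 5: idx = 4, total = 2
Loop ends.

Final answer: 2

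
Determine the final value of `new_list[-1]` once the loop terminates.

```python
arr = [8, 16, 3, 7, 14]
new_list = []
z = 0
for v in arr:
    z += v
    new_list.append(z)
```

Let's trace through this code step by step.

Initialize: arr = [8, 16, 3, 7, 14]
Initialize: new_list = []
Initialize: z = 0
Entering loop: for v in arr:
After iteration 1: v = 8, new_list = [8], z = 8
After iteration 2: v = 16, new_list = [8, 24], z = 24
After iteration 3: v = 3, new_list = [8, 24, 27], z = 27
After iteration 4: v = 7, new_list = [8, 24, 27, 34], z = 34
After iteration 5: v = 14, new_list = [8, 24, 27, 34, 48], z = 48
Loop ends.
new_list[-1] = 48

Final answer: 48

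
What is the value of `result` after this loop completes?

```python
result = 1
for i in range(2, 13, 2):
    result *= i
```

Let's trace through this code step by step.

Initialize: result = 1
Entering loop: for i in range(2, 13, 2):
After iteration 1: i = 2, result = 2
After iteration 2: i = 4, result = 8
After iteration 3: i = 6, result = 48
After iteration 4: i = 8, result = 384
After iteration 5: i = 10, result = 3840
After iteration 6: i = 12, result = 46080
Loop ends.

Final answer: 46080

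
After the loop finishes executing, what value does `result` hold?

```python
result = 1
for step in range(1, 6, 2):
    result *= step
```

Let's trace through this code step by step.

Initialize: result = 1
Entering loop: for step in range(1, 6, 2):
After iteration 1: step = 1, result = 1
After iteration 2: step = 3, result = 3
After iteration 3: step = 5, result = 15
Loop ends.

Final answer: 15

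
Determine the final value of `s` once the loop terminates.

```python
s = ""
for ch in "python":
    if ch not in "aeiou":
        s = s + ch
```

Let's trace through this code step by step.

Initialize: s = ''
Entering loop: for ch in "python":
After iteration 1: ch = 'p', s = 'p'
After iteration 2: ch = 'y', s = 'py'
After iteration 3: ch = 't', s = 'pyt'
After iteration 4: ch = 'h', s = 'pyth'
After iteration 5: ch = 'o', s = 'pyth'
After iteration 6: ch = 'n', s = 'pythn'
Loop ends.

Final answer: 'pythn'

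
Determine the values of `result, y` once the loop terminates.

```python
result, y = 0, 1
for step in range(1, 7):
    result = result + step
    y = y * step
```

Let's trace through this code step by step.

Initialize: result = 0
Initialize: y = 1
Entering loop: for step in range(1, 7):
After iteration 1: step = 1, result = 1, y = 1
After iteration 2: step = 2, result = 3, y = 2
After iteration 3: step = 3, result = 6, y = 6
After iteration 4: step = 4, result = 10, y = 24
After iteration 5: step = 5, result = 15, y = 120
After iteration 6: step = 6, result = 21, y = 720
Loop ends.

Final answer: 21, 720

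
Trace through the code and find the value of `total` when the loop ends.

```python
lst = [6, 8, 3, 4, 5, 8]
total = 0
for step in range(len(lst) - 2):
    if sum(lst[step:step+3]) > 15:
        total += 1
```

Let's trace through this code step by step.

Initialize: lst = [6, 8, 3, 4, 5, 8]
Initialize: total = 0
Entering loop: for step in range(len(lst) - 2):
After iteration 1: step = 0, total = 1
After iteration 2: step = 1, total = 1
After iteration 3: step = 2, total = 1
After iteration 4: step = 3, total = 2
Loop ends.

Final answer: 2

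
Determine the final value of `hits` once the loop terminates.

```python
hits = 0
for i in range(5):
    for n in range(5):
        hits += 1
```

Let's trace through this code step by step.

Initialize: hits = 0
Entering loop: for i in range(5):
After iteration 1: i = 0, hits = 5
After iteration 2: i = 1, hits = 10
After iteration 3: i = 2, hits = 15
After iteration 4: i = 3, hits = 20
After iteration 5: i = 4, hits = 25
Loop ends.

Final answer: 25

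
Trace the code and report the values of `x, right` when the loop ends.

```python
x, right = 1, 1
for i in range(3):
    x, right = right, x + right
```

Let's trace through this code step by step.

Initialize: x = 1
Initialize: right = 1
Entering loop: for i in range(3):
After iteration 1: i = 0, x = 1, right = 2
After iteration 2: i = 1, x = 2, right = 3
After iteration 3: i = 2, x = 3, right = 5
Loop ends.

Final answer: 3, 5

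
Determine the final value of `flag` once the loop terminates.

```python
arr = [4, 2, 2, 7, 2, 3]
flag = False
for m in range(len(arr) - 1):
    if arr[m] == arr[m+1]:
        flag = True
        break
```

Let's trace through this code step by step.

Initialize: arr = [4, 2, 2, 7, 2, 3]
Initialize: flag = False
Entering loop: for m in range(len(arr) - 1):
After iteration 1: m = 0, flag = False
After iteration 2: m = 1, flag = True
Loop ends.

Final answer: True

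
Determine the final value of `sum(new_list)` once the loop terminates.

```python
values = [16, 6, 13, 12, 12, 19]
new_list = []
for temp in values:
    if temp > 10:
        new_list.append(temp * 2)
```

Let's trace through this code step by step.

Initialize: values = [16, 6, 13, 12, 12, 19]
Initialize: new_list = []
Entering loop: for temp in values:
After iteration 1: temp = 16, new_list = [32]
After iteration 2: temp = 6, new_list = [32]
After iteration 3: temp = 13, new_list = [32, 26]
After iteration 4: temp = 12, new_list = [32, 26, 24]
After iteration 5: temp = 12, new_list = [32, 26, 24, 24]
After iteration 6: temp = 19, new_list = [32, 26, 24, 24, 38]
Loop ends.
sum(new_list) = 144

Final answer: 144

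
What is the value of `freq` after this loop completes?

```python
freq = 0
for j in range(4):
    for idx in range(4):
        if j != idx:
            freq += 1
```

Let's trace through this code step by step.

Initialize: freq = 0
Entering loop: for j in range(4):
After iteration 1: j = 0, freq = 3
After iteration 2: j = 1, freq = 6
After iteration 3: j = 2, freq = 9
After iteration 4: j = 3, freq = 12
Loop ends.

Final answer: 12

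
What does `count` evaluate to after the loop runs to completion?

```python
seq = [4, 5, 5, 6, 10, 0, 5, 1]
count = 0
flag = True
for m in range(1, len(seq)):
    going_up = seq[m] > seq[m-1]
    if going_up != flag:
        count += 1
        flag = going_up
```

Let's trace through this code step by step.

Initialize: seq = [4, 5, 5, 6, 10, 0, 5, 1]
Initialize: count = 0
Initialize: flag = True
Entering loop: for m in range(1, len(seq)):
After iteration 1: m = 1, count = 0, flag = True, going_up = True
After iteration 2: m = 2, count = 1, flag = False, going_up = False
After iteration 3: m = 3, count = 2, flag = True, going_up = True
After iteration 4: m = 4, count = 2, flag = True, going_up = True
After iteration 5: m = 5, count = 3, flag = False, going_up = False
After iteration 6: m = 6, count = 4, flag = True, going_up = True
After iteration 7: m = 7, count = 5, flag = False, going_up = False
Loop ends.

Final answer: 5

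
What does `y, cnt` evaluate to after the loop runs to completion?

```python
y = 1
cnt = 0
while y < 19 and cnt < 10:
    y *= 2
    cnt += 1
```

Let's trace through this code step by step.

Initialize: y = 1
Initialize: cnt = 0
Entering loop: while y < 19 and cnt < 10:
After iteration 1: y = 2, cnt = 1
After iteration 2: y = 4, cnt = 2
After iteration 3: y = 8, cnt = 3
After iteration 4: y = 16, cnt = 4
After iteration 5: y = 32, cnt = 5
Loop ends.

Final answer: 32, 5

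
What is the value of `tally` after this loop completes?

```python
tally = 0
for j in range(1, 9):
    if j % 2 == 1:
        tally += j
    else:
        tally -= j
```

Let's trace through this code step by step.

Initialize: tally = 0
Entering loop: for j in range(1, 9):
After iteration 1: j = 1, tally = 1
After iteration 2: j = 2, tally = -1
After iteration 3: j = 3, tally = 2
After iteration 4: j = 4, tally = -2
After iteration 5: j = 5, tally = 3
After iteration 6: j = 6, tally = -3
After iteration 7: j = 7, tally = 4
After iteration 8: j = 8, tally = -4
Loop ends.

Final answer: -4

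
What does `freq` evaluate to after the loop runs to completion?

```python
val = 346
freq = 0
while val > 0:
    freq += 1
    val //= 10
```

Let's trace through this code step by step.

Initialize: val = 346
Initialize: freq = 0
Entering loop: while val > 0:
After iteration 1: val = 34, freq = 1
After iteration 2: val = 3, freq = 2
After iteration 3: val = 0, freq = 3
Loop ends.

Final answer: 3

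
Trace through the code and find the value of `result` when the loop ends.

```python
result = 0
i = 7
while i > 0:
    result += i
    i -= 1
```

Let's trace through this code step by step.

Initialize: result = 0
Initialize: i = 7
Entering loop: while i > 0:
After iteration 1: result = 7, i = 6
After iteration 2: result = 13, i = 5
After iteration 3: result = 18, i = 4
After iteration 4: result = 22, i = 3
After iteration 5: result = 25, i = 2
After iteration 6: result = 27, i = 1
After iteration 7: result = 28, i = 0
Loop ends.

Final answer: 28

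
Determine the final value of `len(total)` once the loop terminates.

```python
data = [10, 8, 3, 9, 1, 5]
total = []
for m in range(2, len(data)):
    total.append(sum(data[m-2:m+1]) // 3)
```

Let's trace through this code step by step.

Initialize: data = [10, 8, 3, 9, 1, 5]
Initialize: total = []
Entering loop: for m in range(2, len(data)):
After iteration 1: m = 2, total = [7]
After iteration 2: m = 3, total = [7, 6]
After iteration 3: m = 4, total = [7, 6, 4]
After iteration 4: m = 5, total = [7, 6, 4, 5]
Loop ends.
len(total) = 4

Final answer: 4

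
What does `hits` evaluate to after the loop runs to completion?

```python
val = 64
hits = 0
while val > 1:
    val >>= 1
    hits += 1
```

Let's trace through this code step by step.

Initialize: val = 64
Initialize: hits = 0
Entering loop: while val > 1:
After iteration 1: val = 32, hits = 1
After iteration 2: val = 16, hits = 2
After iteration 3: val = 8, hits = 3
After iteration 4: val = 4, hits = 4
After iteration 5: val = 2, hits = 5
After iteration 6: val = 1, hits = 6
Loop ends.

Final answer: 6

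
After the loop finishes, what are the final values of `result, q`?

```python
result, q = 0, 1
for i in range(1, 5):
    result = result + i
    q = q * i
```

Let's trace through this code step by step.

Initialize: result = 0
Initialize: q = 1
Entering loop: for i in range(1, 5):
After iteration 1: i = 1, result = 1, q = 1
After iteration 2: i = 2, result = 3, q = 2
After iteration 3: i = 3, result = 6, q = 6
After iteration 4: i = 4, result = 10, q = 24
Loop ends.

Final answer: 10, 24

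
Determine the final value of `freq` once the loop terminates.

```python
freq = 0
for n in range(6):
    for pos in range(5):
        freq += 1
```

Let's trace through this code step by step.

Initialize: freq = 0
Entering loop: for n in range(6):
After iteration 1: n = 0, freq = 5
After iteration 2: n = 1, freq = 10
After iteration 3: n = 2, freq = 15
After iteration 4: n = 3, freq = 20
After iteration 5: n = 4, freq = 25
After iteration 6: n = 5, freq = 30
Loop ends.

Final answer: 30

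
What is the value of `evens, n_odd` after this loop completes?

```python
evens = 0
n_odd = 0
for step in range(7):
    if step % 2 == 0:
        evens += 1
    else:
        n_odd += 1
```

Let's trace through this code step by step.

Initialize: evens = 0
Initialize: n_odd = 0
Entering loop: for step in range(7):
After iteration 1: step = 0, evens = 1, n_odd = 0
After iteration 2: step = 1, evens = 1, n_odd = 1
After iteration 3: step = 2, evens = 2, n_odd = 1
After iteration 4: step = 3, evens = 2, n_odd = 2
After iteration 5: step = 4, evens = 3, n_odd = 2
After iteration 6: step = 5, evens = 3, n_odd = 3
After iteration 7: step = 6, evens = 4, n_odd = 3
Loop ends.

Final answer: 4, 3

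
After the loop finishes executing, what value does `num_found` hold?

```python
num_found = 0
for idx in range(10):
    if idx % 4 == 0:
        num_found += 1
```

Let's trace through this code step by step.

Initialize: num_found = 0
Entering loop: for idx in range(10):
After iteration 1: idx = 0, num_found = 1
After iteration 2: idx = 1, num_found = 1
After iteration 3: idx = 2, num_found = 1
After iteration 4: idx = 3, num_found = 1
After iteration 5: idx = 4, num_found = 2
After iteration 6: idx = 5, num_found = 2
After iteration 7: idx = 6, num_found = 2
After iteration 8: idx = 7, num_found = 2
After iteration 9: idx = 8, num_found = 3
After iteration 10: idx = 9, num_found = 3
Loop ends.

Final answer: 3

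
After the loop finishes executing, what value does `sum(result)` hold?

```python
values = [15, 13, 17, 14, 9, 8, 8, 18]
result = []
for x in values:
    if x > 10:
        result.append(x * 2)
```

Let's trace through this code step by step.

Initialize: values = [15, 13, 17, 14, 9, 8, 8, 18]
Initialize: result = []
Entering loop: for x in values:
After iteration 1: x = 15, result = [30]
After iteration 2: x = 13, result = [30, 26]
After iteration 3: x = 17, result = [30, 26, 34]
After iteration 4: x = 14, result = [30, 26, 34, 28]
After iteration 5: x = 9, result = [30, 26, 34, 28]
After iteration 6: x = 8, result = [30, 26, 34, 28]
After iteration 7: x = 8, result = [30, 26, 34, 28]
After iteration 8: x = 18, result = [30, 26, 34, 28, 36]
Loop ends.
sum(result) = 154

Final answer: 154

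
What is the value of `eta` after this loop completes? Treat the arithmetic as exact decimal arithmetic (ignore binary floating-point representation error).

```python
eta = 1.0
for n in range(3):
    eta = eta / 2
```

Let's trace through this code step by step.

Initialize: eta = 1.0
Entering loop: for n in range(3):
After iteration 1: n = 0, eta = 0.5
After iteration 2: n = 1, eta = 0.25
After iteration 3: n = 2, eta = 0.125
Loop ends.

Final answer: 0.125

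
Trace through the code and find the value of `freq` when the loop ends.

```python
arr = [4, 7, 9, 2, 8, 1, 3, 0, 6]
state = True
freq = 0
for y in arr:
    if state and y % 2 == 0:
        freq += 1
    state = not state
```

Let's trace through this code step by step.

Initialize: arr = [4, 7, 9, 2, 8, 1, 3, 0, 6]
Initialize: state = True
Initialize: freq = 0
Entering loop: for y in arr:
After iteration 1: y = 4, state = False, freq = 1
After iteration 2: y = 7, state = True, freq = 1
After iteration 3: y = 9, state = False, freq = 1
After iteration 4: y = 2, state = True, freq = 1
After iteration 5: y = 8, state = False, freq = 2
After iteration 6: y = 1, state = True, freq = 2
After iteration 7: y = 3, state = False, freq = 2
After iteration 8: y = 0, state = True, freq = 2
After iteration 9: y = 6, state = False, freq = 3
Loop ends.

Final answer: 3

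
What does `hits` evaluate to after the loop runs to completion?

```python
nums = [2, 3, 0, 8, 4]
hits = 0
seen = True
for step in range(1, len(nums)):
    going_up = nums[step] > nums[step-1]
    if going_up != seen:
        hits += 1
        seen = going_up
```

Let's trace through this code step by step.

Initialize: nums = [2, 3, 0, 8, 4]
Initialize: hits = 0
Initialize: seen = True
Entering loop: for step in range(1, len(nums)):
After iteration 1: step = 1, hits = 0, seen = True, going_up = True
After iteration 2: step = 2, hits = 1, seen = False, going_up = False
After iteration 3: step = 3, hits = 2, seen = True, going_up = True
After iteration 4: step = 4, hits = 3, seen = False, going_up = False
Loop ends.

Final answer: 3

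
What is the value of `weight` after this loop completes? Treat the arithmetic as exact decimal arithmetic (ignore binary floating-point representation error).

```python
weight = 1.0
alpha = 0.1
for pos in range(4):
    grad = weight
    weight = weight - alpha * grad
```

Let's trace through this code step by step.

Initialize: weight = 1.0
Initialize: alpha = 0.1
Entering loop: for pos in range(4):
After iteration 1: pos = 0, weight = 0.9, grad = 1.0
After iteration 2: pos = 1, weight = 0.81, grad = 0.9
After iteration 3: pos = 2, weight = 0.729, grad = 0.81
After iteration 4: pos = 3, weight = 0.6561, grad = 0.729
Loop ends.

Final answer: 0.6561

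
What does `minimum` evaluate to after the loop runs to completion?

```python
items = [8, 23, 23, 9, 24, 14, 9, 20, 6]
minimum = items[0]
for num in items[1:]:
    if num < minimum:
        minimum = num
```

Let's trace through this code step by step.

Initialize: items = [8, 23, 23, 9, 24, 14, 9, 20, 6]
Initialize: minimum = 8
Entering loop: for num in items[1:]:
After iteration 1: num = 23, minimum = 8
After iteration 2: num = 23, minimum = 8
After iteration 3: num = 9, minimum = 8
After iteration 4: num = 24, minimum = 8
After iteration 5: num = 14, minimum = 8
After iteration 6: num = 9, minimum = 8
After iteration 7: num = 20, minimum = 8
After iteration 8: num = 6, minimum = 6
Loop ends.

Final answer: 6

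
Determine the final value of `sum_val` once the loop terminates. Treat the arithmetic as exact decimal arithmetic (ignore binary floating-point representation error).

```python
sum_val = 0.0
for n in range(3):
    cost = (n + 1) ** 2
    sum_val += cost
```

Let's trace through this code step by step.

Initialize: sum_val = 0.0
Entering loop: for n in range(3):
After iteration 1: n = 0, sum_val = 1.0, cost = 1
After iteration 2: n = 1, sum_val = 5.0, cost = 4
After iteration 3: n = 2, sum_val = 14.0, cost = 9
Loop ends.

Final answer: 14.0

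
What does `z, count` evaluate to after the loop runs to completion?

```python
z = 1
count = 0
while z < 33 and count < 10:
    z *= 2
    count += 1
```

Let's trace through this code step by step.

Initialize: z = 1
Initialize: count = 0
Entering loop: while z < 33 and count < 10:
After iteration 1: z = 2, count = 1
After iteration 2: z = 4, count = 2
After iteration 3: z = 8, count = 3
After iteration 4: z = 16, count = 4
After iteration 5: z = 32, count = 5
After iteration 6: z = 64, count = 6
Loop ends.

Final answer: 64, 6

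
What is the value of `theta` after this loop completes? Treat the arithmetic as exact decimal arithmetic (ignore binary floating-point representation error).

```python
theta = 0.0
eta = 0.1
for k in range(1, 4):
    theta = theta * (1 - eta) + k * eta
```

Let's trace through this code step by step.

Initialize: theta = 0.0
Initialize: eta = 0.1
Entering loop: for k in range(1, 4):
After iteration 1: k = 1, theta = 0.1
After iteration 2: k = 2, theta = 0.29
After iteration 3: k = 3, theta = 0.561
Loop ends.

Final answer: 0.561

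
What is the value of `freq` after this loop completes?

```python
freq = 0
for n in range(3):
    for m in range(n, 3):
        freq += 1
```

Let's trace through this code step by step.

Initialize: freq = 0
Entering loop: for n in range(3):
After iteration 1: n = 0, freq = 3
After iteration 2: n = 1, freq = 5
After iteration 3: n = 2, freq = 6
Loop ends.

Final answer: 6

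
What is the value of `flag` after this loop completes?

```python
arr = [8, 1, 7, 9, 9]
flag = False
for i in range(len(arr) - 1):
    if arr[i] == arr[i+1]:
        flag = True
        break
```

Let's trace through this code step by step.

Initialize: arr = [8, 1, 7, 9, 9]
Initialize: flag = False
Entering loop: for i in range(len(arr) - 1):
After iteration 1: i = 0, flag = False
After iteration 2: i = 1, flag = False
After iteration 3: i = 2, flag = False
After iteration 4: i = 3, flag = True
Loop ends.

Final answer: True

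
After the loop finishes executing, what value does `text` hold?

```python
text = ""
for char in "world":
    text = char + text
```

Let's trace through this code step by step.

Initialize: text = ''
Entering loop: for char in "world":
After iteration 1: char = 'w', text = 'w'
After iteration 2: char = 'o', text = 'ow'
After iteration 3: char = 'r', text = 'row'
After iteration 4: char = 'l', text = 'lrow'
After iteration 5: char = 'd', text = 'dlrow'
Loop ends.

Final answer: 'dlrow'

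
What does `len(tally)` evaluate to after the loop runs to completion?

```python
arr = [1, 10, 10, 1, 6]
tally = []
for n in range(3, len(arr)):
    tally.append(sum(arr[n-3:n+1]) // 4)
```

Let's trace through this code step by step.

Initialize: arr = [1, 10, 10, 1, 6]
Initialize: tally = []
Entering loop: for n in range(3, len(arr)):
After iteration 1: n = 3, tally = [5]
After iteration 2: n = 4, tally = [5, 6]
Loop ends.
len(tally) = 2

Final answer: 2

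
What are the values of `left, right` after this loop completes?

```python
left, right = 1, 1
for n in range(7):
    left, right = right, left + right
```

Let's trace through this code step by step.

Initialize: left = 1
Initialize: right = 1
Entering loop: for n in range(7):
After iteration 1: n = 0, left = 1, right = 2
After iteration 2: n = 1, left = 2, right = 3
After iteration 3: n = 2, left = 3, right = 5
After iteration 4: n = 3, left = 5, right = 8
After iteration 5: n = 4, left = 8, right = 13
After iteration 6: n = 5, left = 13, right = 21
After iteration 7: n = 6, left = 21, right = 34
Loop ends.

Final answer: 21, 34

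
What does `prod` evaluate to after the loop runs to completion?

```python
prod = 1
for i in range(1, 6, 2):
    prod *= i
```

Let's trace through this code step by step.

Initialize: prod = 1
Entering loop: for i in range(1, 6, 2):
After iteration 1: i = 1, prod = 1
After iteration 2: i = 3, prod = 3
After iteration 3: i = 5, prod = 15
Loop ends.

Final answer: 15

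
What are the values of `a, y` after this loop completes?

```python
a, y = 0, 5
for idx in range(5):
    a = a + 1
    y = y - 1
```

Let's trace through this code step by step.

Initialize: a = 0
Initialize: y = 5
Entering loop: for idx in range(5):
After iteration 1: idx = 0, a = 1, y = 4
After iteration 2: idx = 1, a = 2, y = 3
After iteration 3: idx = 2, a = 3, y = 2
After iteration 4: idx = 3, a = 4, y = 1
After iteration 5: idx = 4, a = 5, y = 0
Loop ends.

Final answer: 5, 0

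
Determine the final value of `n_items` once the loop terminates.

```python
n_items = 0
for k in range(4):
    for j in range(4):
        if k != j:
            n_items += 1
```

Let's trace through this code step by step.

Initialize: n_items = 0
Entering loop: for k in range(4):
After iteration 1: k = 0, n_items = 3
After iteration 2: k = 1, n_items = 6
After iteration 3: k = 2, n_items = 9
After iteration 4: k = 3, n_items = 12
Loop ends.

Final answer: 12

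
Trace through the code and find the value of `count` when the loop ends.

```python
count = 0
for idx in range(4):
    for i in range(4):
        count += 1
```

Let's trace through this code step by step.

Initialize: count = 0
Entering loop: for idx in range(4):
After iteration 1: idx = 0, count = 4
After iteration 2: idx = 1, count = 8
After iteration 3: idx = 2, count = 12
After iteration 4: idx = 3, count = 16
Loop ends.

Final answer: 16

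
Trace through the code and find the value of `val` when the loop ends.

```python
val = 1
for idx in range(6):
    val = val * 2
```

Let's trace through this code step by step.

Initialize: val = 1
Entering loop: for idx in range(6):
After iteration 1: idx = 0, val = 2
After iteration 2: idx = 1, val = 4
After iteration 3: idx = 2, val = 8
After iteration 4: idx = 3, val = 16
After iteration 5: idx = 4, val = 32
After iteration 6: idx = 5, val = 64
Loop ends.

Final answer: 64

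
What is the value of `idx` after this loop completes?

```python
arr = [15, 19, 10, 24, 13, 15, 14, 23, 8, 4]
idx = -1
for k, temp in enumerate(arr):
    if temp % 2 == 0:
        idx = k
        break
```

Let's trace through this code step by step.

Initialize: arr = [15, 19, 10, 24, 13, 15, 14, 23, 8, 4]
Initialize: idx = -1
Entering loop: for k, temp in enumerate(arr):
After iteration 1: k = 0, temp = 15, idx = -1
After iteration 2: k = 1, temp = 19, idx = -1
After iteration 3: k = 2, temp = 10, idx = 2
Loop ends.

Final answer: 2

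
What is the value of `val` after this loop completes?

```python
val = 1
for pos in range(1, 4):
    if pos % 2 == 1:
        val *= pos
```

Let's trace through this code step by step.

Initialize: val = 1
Entering loop: for pos in range(1, 4):
After iteration 1: pos = 1, val = 1
After iteration 2: pos = 2, val = 1
After iteration 3: pos = 3, val = 3
Loop ends.

Final answer: 3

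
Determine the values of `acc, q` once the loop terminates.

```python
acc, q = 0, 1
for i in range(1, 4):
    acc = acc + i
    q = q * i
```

Let's trace through this code step by step.

Initialize: acc = 0
Initialize: q = 1
Entering loop: for i in range(1, 4):
After iteration 1: i = 1, acc = 1, q = 1
After iteration 2: i = 2, acc = 3, q = 2
After iteration 3: i = 3, acc = 6, q = 6
Loop ends.

Final answer: 6, 6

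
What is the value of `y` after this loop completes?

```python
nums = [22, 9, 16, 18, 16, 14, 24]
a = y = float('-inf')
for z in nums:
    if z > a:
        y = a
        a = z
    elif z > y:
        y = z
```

Let's trace through this code step by step.

Initialize: nums = [22, 9, 16, 18, 16, 14, 24]
Initialize: a = -inf
Initialize: y = -inf
Entering loop: for z in nums:
After iteration 1: z = 22, a = 22, y = -inf
After iteration 2: z = 9, a = 22, y = 9
After iteration 3: z = 16, a = 22, y = 16
After iteration 4: z = 18, a = 22, y = 18
After iteration 5: z = 16, a = 22, y = 18
After iteration 6: z = 14, a = 22, y = 18
After iteration 7: z = 24, a = 24, y = 22
Loop ends.

Final answer: 22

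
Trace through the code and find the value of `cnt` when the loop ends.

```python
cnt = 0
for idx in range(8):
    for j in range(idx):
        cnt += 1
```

Let's trace through this code step by step.

Initialize: cnt = 0
Entering loop: for idx in range(8):
After iteration 1: idx = 0, cnt = 0
After iteration 2: idx = 1, cnt = 1, j = 0
After iteration 3: idx = 2, cnt = 3, j = 1
After iteration 4: idx = 3, cnt = 6, j = 2
After iteration 5: idx = 4, cnt = 10, j = 3
After iteration 6: idx = 5, cnt = 15, j = 4
After iteration 7: idx = 6, cnt = 21, j = 5
After iteration 8: idx = 7, cnt = 28, j = 6
Loop ends.

Final answer: 28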